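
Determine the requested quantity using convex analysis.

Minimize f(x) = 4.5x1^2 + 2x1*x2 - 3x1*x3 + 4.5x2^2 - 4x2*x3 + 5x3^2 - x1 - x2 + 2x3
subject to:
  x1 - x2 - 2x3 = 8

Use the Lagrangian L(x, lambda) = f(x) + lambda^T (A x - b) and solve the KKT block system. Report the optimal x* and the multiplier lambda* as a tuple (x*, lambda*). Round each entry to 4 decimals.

Form the Lagrangian:
  L(x, lambda) = (1/2) x^T Q x + c^T x + lambda^T (A x - b)
Stationarity (grad_x L = 0): Q x + c + A^T lambda = 0.
Primal feasibility: A x = b.

This gives the KKT block system:
  [ Q   A^T ] [ x     ]   [-c ]
  [ A    0  ] [ lambda ] = [ b ]

Solving the linear system:
  x*      = (0.6883, -2.1491, -2.5813)
  lambda* = (-8.6405)
  f(x*)   = 32.7113

x* = (0.6883, -2.1491, -2.5813), lambda* = (-8.6405)


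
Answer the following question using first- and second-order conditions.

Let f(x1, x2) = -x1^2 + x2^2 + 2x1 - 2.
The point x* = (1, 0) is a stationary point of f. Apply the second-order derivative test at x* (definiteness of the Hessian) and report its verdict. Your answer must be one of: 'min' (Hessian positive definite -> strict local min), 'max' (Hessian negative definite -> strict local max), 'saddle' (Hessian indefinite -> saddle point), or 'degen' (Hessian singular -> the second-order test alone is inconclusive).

Compute the Hessian H = grad^2 f:
  H = [[-2, 0], [0, 2]]
Verify stationarity: grad f(x*) = H x* + g = (0, 0).
Eigenvalues of H: -2, 2.
Eigenvalues have mixed signs, so H is indefinite -> x* is a saddle point.

saddle


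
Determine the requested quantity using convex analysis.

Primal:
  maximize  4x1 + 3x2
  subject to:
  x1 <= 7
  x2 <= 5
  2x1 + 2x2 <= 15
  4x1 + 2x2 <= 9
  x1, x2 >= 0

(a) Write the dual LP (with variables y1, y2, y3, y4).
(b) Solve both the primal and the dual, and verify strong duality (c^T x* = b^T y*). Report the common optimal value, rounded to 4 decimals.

The standard primal-dual pair for 'max c^T x s.t. A x <= b, x >= 0' is:
  Dual:  min b^T y  s.t.  A^T y >= c,  y >= 0.

So the dual LP is:
  minimize  7y1 + 5y2 + 15y3 + 9y4
  subject to:
    y1 + 2y3 + 4y4 >= 4
    y2 + 2y3 + 2y4 >= 3
    y1, y2, y3, y4 >= 0

Solving the primal: x* = (0, 4.5).
  primal value c^T x* = 13.5.
Solving the dual: y* = (0, 0, 0, 1.5).
  dual value b^T y* = 13.5.
Strong duality: c^T x* = b^T y*. Confirmed.

13.5


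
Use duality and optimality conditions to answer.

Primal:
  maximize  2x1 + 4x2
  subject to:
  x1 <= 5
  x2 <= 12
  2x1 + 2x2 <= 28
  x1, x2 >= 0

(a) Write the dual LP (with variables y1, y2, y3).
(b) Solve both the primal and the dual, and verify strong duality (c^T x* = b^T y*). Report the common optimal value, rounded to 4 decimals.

The standard primal-dual pair for 'max c^T x s.t. A x <= b, x >= 0' is:
  Dual:  min b^T y  s.t.  A^T y >= c,  y >= 0.

So the dual LP is:
  minimize  5y1 + 12y2 + 28y3
  subject to:
    y1 + 2y3 >= 2
    y2 + 2y3 >= 4
    y1, y2, y3 >= 0

Solving the primal: x* = (2, 12).
  primal value c^T x* = 52.
Solving the dual: y* = (0, 2, 1).
  dual value b^T y* = 52.
Strong duality: c^T x* = b^T y*. Confirmed.

52


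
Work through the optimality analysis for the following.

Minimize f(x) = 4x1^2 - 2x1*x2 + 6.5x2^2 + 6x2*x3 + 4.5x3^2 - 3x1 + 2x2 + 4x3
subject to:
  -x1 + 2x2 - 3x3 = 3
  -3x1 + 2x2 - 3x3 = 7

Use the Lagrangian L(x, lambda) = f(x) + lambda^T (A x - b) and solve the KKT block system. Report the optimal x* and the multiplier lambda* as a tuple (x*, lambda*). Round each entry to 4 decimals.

Form the Lagrangian:
  L(x, lambda) = (1/2) x^T Q x + c^T x + lambda^T (A x - b)
Stationarity (grad_x L = 0): Q x + c + A^T lambda = 0.
Primal feasibility: A x = b.

This gives the KKT block system:
  [ Q   A^T ] [ x     ]   [-c ]
  [ A    0  ] [ lambda ] = [ b ]

Solving the linear system:
  x*      = (-2, -0.1867, -0.4578)
  lambda* = (8.6933, -9.1067)
  f(x*)   = 20.7311

x* = (-2, -0.1867, -0.4578), lambda* = (8.6933, -9.1067)


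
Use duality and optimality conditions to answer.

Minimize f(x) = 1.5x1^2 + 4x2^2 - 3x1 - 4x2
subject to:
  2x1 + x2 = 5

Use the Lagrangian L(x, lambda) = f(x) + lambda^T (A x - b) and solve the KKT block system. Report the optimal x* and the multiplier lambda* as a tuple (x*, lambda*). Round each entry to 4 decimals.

Form the Lagrangian:
  L(x, lambda) = (1/2) x^T Q x + c^T x + lambda^T (A x - b)
Stationarity (grad_x L = 0): Q x + c + A^T lambda = 0.
Primal feasibility: A x = b.

This gives the KKT block system:
  [ Q   A^T ] [ x     ]   [-c ]
  [ A    0  ] [ lambda ] = [ b ]

Solving the linear system:
  x*      = (2.1429, 0.7143)
  lambda* = (-1.7143)
  f(x*)   = -0.3571

x* = (2.1429, 0.7143), lambda* = (-1.7143)


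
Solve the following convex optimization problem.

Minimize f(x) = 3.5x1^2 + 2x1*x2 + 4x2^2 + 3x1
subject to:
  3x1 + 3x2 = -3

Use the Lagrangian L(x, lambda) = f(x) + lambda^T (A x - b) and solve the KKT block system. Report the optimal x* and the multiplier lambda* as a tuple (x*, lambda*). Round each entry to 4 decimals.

Form the Lagrangian:
  L(x, lambda) = (1/2) x^T Q x + c^T x + lambda^T (A x - b)
Stationarity (grad_x L = 0): Q x + c + A^T lambda = 0.
Primal feasibility: A x = b.

This gives the KKT block system:
  [ Q   A^T ] [ x     ]   [-c ]
  [ A    0  ] [ lambda ] = [ b ]

Solving the linear system:
  x*      = (-0.8182, -0.1818)
  lambda* = (1.0303)
  f(x*)   = 0.3182

x* = (-0.8182, -0.1818), lambda* = (1.0303)


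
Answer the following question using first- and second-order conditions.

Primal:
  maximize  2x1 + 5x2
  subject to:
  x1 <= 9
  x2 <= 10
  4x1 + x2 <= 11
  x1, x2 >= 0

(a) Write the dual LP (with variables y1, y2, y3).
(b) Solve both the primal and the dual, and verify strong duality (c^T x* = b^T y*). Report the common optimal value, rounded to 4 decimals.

The standard primal-dual pair for 'max c^T x s.t. A x <= b, x >= 0' is:
  Dual:  min b^T y  s.t.  A^T y >= c,  y >= 0.

So the dual LP is:
  minimize  9y1 + 10y2 + 11y3
  subject to:
    y1 + 4y3 >= 2
    y2 + y3 >= 5
    y1, y2, y3 >= 0

Solving the primal: x* = (0.25, 10).
  primal value c^T x* = 50.5.
Solving the dual: y* = (0, 4.5, 0.5).
  dual value b^T y* = 50.5.
Strong duality: c^T x* = b^T y*. Confirmed.

50.5


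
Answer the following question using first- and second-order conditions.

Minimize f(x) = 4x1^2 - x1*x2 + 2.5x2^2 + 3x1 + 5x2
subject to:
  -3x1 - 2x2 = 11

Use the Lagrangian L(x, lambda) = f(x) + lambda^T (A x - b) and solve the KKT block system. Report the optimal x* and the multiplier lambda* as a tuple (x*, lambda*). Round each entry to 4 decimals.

Form the Lagrangian:
  L(x, lambda) = (1/2) x^T Q x + c^T x + lambda^T (A x - b)
Stationarity (grad_x L = 0): Q x + c + A^T lambda = 0.
Primal feasibility: A x = b.

This gives the KKT block system:
  [ Q   A^T ] [ x     ]   [-c ]
  [ A    0  ] [ lambda ] = [ b ]

Solving the linear system:
  x*      = (-1.8989, -2.6517)
  lambda* = (-3.1798)
  f(x*)   = 8.0112

x* = (-1.8989, -2.6517), lambda* = (-3.1798)


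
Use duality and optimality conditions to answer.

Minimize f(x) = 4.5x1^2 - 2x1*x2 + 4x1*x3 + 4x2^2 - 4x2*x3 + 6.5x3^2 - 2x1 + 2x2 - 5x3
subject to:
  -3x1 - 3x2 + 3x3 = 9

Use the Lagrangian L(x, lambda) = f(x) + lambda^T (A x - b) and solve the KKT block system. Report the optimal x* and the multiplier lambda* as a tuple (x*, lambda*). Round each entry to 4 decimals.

Form the Lagrangian:
  L(x, lambda) = (1/2) x^T Q x + c^T x + lambda^T (A x - b)
Stationarity (grad_x L = 0): Q x + c + A^T lambda = 0.
Primal feasibility: A x = b.

This gives the KKT block system:
  [ Q   A^T ] [ x     ]   [-c ]
  [ A    0  ] [ lambda ] = [ b ]

Solving the linear system:
  x*      = (-1.145, -0.8773, 0.9777)
  lambda* = (-2.2131)
  f(x*)   = 7.7825

x* = (-1.145, -0.8773, 0.9777), lambda* = (-2.2131)


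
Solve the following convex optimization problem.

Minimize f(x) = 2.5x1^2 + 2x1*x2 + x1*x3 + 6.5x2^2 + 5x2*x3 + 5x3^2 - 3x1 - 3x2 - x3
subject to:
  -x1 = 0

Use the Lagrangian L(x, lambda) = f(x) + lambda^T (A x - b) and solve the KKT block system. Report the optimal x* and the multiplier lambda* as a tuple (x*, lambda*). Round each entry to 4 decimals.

Form the Lagrangian:
  L(x, lambda) = (1/2) x^T Q x + c^T x + lambda^T (A x - b)
Stationarity (grad_x L = 0): Q x + c + A^T lambda = 0.
Primal feasibility: A x = b.

This gives the KKT block system:
  [ Q   A^T ] [ x     ]   [-c ]
  [ A    0  ] [ lambda ] = [ b ]

Solving the linear system:
  x*      = (0, 0.2381, -0.019)
  lambda* = (-2.5429)
  f(x*)   = -0.3476

x* = (0, 0.2381, -0.019), lambda* = (-2.5429)


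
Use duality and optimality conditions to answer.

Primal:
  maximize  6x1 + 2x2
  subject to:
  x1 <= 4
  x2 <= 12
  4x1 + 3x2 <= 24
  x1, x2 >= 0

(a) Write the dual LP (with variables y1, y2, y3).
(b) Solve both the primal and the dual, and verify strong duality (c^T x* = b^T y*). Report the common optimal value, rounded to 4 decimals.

The standard primal-dual pair for 'max c^T x s.t. A x <= b, x >= 0' is:
  Dual:  min b^T y  s.t.  A^T y >= c,  y >= 0.

So the dual LP is:
  minimize  4y1 + 12y2 + 24y3
  subject to:
    y1 + 4y3 >= 6
    y2 + 3y3 >= 2
    y1, y2, y3 >= 0

Solving the primal: x* = (4, 2.6667).
  primal value c^T x* = 29.3333.
Solving the dual: y* = (3.3333, 0, 0.6667).
  dual value b^T y* = 29.3333.
Strong duality: c^T x* = b^T y*. Confirmed.

29.3333


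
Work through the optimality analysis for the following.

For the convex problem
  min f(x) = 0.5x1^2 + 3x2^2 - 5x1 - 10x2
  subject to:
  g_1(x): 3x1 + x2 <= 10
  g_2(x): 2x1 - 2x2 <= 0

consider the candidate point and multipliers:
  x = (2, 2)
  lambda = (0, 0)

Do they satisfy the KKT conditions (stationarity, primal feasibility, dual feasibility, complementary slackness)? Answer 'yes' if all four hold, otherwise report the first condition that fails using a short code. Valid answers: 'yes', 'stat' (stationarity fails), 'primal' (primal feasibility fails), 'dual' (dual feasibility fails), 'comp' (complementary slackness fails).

Gradient of f: grad f(x) = Q x + c = (-3, 2)
Constraint values g_i(x) = a_i^T x - b_i:
  g_1((2, 2)) = -2
  g_2((2, 2)) = 0
Stationarity residual: grad f(x) + sum_i lambda_i a_i = (-3, 2)
  -> stationarity FAILS
Primal feasibility (all g_i <= 0): OK
Dual feasibility (all lambda_i >= 0): OK
Complementary slackness (lambda_i * g_i(x) = 0 for all i): OK

Verdict: the first failing condition is stationarity -> stat.

stat


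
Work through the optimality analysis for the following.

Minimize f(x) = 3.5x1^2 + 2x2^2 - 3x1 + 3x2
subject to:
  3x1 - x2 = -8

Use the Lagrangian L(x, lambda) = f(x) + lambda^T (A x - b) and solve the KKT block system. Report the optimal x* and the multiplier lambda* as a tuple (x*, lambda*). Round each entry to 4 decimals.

Form the Lagrangian:
  L(x, lambda) = (1/2) x^T Q x + c^T x + lambda^T (A x - b)
Stationarity (grad_x L = 0): Q x + c + A^T lambda = 0.
Primal feasibility: A x = b.

This gives the KKT block system:
  [ Q   A^T ] [ x     ]   [-c ]
  [ A    0  ] [ lambda ] = [ b ]

Solving the linear system:
  x*      = (-2.3721, 0.8837)
  lambda* = (6.5349)
  f(x*)   = 31.0233

x* = (-2.3721, 0.8837), lambda* = (6.5349)


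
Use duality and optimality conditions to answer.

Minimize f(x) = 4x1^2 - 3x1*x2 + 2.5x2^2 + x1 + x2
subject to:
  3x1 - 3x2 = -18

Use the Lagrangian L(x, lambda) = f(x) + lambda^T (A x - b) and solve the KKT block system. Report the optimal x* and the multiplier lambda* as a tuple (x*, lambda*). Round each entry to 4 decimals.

Form the Lagrangian:
  L(x, lambda) = (1/2) x^T Q x + c^T x + lambda^T (A x - b)
Stationarity (grad_x L = 0): Q x + c + A^T lambda = 0.
Primal feasibility: A x = b.

This gives the KKT block system:
  [ Q   A^T ] [ x     ]   [-c ]
  [ A    0  ] [ lambda ] = [ b ]

Solving the linear system:
  x*      = (-2, 4)
  lambda* = (9)
  f(x*)   = 82

x* = (-2, 4), lambda* = (9)


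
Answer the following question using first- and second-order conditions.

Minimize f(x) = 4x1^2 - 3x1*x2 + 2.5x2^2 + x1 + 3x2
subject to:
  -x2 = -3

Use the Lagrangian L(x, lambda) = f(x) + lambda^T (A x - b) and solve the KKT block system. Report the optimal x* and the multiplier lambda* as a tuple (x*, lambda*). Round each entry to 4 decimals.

Form the Lagrangian:
  L(x, lambda) = (1/2) x^T Q x + c^T x + lambda^T (A x - b)
Stationarity (grad_x L = 0): Q x + c + A^T lambda = 0.
Primal feasibility: A x = b.

This gives the KKT block system:
  [ Q   A^T ] [ x     ]   [-c ]
  [ A    0  ] [ lambda ] = [ b ]

Solving the linear system:
  x*      = (1, 3)
  lambda* = (15)
  f(x*)   = 27.5

x* = (1, 3), lambda* = (15)


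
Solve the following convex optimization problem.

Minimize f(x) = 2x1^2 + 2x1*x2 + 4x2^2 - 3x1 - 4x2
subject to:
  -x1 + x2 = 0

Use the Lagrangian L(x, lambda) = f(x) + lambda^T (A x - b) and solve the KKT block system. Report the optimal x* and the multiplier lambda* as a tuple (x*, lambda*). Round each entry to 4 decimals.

Form the Lagrangian:
  L(x, lambda) = (1/2) x^T Q x + c^T x + lambda^T (A x - b)
Stationarity (grad_x L = 0): Q x + c + A^T lambda = 0.
Primal feasibility: A x = b.

This gives the KKT block system:
  [ Q   A^T ] [ x     ]   [-c ]
  [ A    0  ] [ lambda ] = [ b ]

Solving the linear system:
  x*      = (0.4375, 0.4375)
  lambda* = (-0.375)
  f(x*)   = -1.5312

x* = (0.4375, 0.4375), lambda* = (-0.375)


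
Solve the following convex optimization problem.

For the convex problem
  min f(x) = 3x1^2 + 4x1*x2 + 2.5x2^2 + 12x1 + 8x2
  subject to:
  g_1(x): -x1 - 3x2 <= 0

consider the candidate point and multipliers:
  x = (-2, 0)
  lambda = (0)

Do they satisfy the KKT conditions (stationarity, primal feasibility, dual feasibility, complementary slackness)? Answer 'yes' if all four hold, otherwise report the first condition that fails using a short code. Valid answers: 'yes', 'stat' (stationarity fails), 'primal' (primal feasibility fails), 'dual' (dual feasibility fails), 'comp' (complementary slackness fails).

Gradient of f: grad f(x) = Q x + c = (0, 0)
Constraint values g_i(x) = a_i^T x - b_i:
  g_1((-2, 0)) = 2
Stationarity residual: grad f(x) + sum_i lambda_i a_i = (0, 0)
  -> stationarity OK
Primal feasibility (all g_i <= 0): FAILS
Dual feasibility (all lambda_i >= 0): OK
Complementary slackness (lambda_i * g_i(x) = 0 for all i): OK

Verdict: the first failing condition is primal_feasibility -> primal.

primal


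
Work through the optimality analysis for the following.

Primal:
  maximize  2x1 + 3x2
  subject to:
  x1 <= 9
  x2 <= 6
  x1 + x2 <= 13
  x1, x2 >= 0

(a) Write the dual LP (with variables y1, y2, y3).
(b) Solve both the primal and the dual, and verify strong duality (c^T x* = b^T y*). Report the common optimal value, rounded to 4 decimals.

The standard primal-dual pair for 'max c^T x s.t. A x <= b, x >= 0' is:
  Dual:  min b^T y  s.t.  A^T y >= c,  y >= 0.

So the dual LP is:
  minimize  9y1 + 6y2 + 13y3
  subject to:
    y1 + y3 >= 2
    y2 + y3 >= 3
    y1, y2, y3 >= 0

Solving the primal: x* = (7, 6).
  primal value c^T x* = 32.
Solving the dual: y* = (0, 1, 2).
  dual value b^T y* = 32.
Strong duality: c^T x* = b^T y*. Confirmed.

32


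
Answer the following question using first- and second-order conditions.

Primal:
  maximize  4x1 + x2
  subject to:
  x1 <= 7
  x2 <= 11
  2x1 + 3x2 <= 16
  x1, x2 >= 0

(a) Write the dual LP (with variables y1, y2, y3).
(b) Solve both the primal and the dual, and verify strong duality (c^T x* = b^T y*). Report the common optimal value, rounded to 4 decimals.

The standard primal-dual pair for 'max c^T x s.t. A x <= b, x >= 0' is:
  Dual:  min b^T y  s.t.  A^T y >= c,  y >= 0.

So the dual LP is:
  minimize  7y1 + 11y2 + 16y3
  subject to:
    y1 + 2y3 >= 4
    y2 + 3y3 >= 1
    y1, y2, y3 >= 0

Solving the primal: x* = (7, 0.6667).
  primal value c^T x* = 28.6667.
Solving the dual: y* = (3.3333, 0, 0.3333).
  dual value b^T y* = 28.6667.
Strong duality: c^T x* = b^T y*. Confirmed.

28.6667


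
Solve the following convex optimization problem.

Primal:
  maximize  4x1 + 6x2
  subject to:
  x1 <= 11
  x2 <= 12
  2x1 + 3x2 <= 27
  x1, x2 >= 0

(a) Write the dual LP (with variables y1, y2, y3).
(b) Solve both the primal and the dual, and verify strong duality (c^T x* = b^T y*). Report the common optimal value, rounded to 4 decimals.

The standard primal-dual pair for 'max c^T x s.t. A x <= b, x >= 0' is:
  Dual:  min b^T y  s.t.  A^T y >= c,  y >= 0.

So the dual LP is:
  minimize  11y1 + 12y2 + 27y3
  subject to:
    y1 + 2y3 >= 4
    y2 + 3y3 >= 6
    y1, y2, y3 >= 0

Solving the primal: x* = (0, 9).
  primal value c^T x* = 54.
Solving the dual: y* = (0, 0, 2).
  dual value b^T y* = 54.
Strong duality: c^T x* = b^T y*. Confirmed.

54


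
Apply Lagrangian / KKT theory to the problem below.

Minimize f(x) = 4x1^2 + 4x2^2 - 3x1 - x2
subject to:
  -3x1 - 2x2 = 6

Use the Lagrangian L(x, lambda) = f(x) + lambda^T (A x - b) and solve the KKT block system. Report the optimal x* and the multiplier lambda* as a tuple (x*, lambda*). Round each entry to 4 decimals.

Form the Lagrangian:
  L(x, lambda) = (1/2) x^T Q x + c^T x + lambda^T (A x - b)
Stationarity (grad_x L = 0): Q x + c + A^T lambda = 0.
Primal feasibility: A x = b.

This gives the KKT block system:
  [ Q   A^T ] [ x     ]   [-c ]
  [ A    0  ] [ lambda ] = [ b ]

Solving the linear system:
  x*      = (-1.3269, -1.0096)
  lambda* = (-4.5385)
  f(x*)   = 16.1106

x* = (-1.3269, -1.0096), lambda* = (-4.5385)


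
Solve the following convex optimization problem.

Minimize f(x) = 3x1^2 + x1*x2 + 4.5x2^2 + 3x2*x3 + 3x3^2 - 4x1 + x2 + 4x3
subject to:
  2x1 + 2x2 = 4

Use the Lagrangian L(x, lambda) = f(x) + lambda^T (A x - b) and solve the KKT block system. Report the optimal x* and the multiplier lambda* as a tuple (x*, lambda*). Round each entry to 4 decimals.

Form the Lagrangian:
  L(x, lambda) = (1/2) x^T Q x + c^T x + lambda^T (A x - b)
Stationarity (grad_x L = 0): Q x + c + A^T lambda = 0.
Primal feasibility: A x = b.

This gives the KKT block system:
  [ Q   A^T ] [ x     ]   [-c ]
  [ A    0  ] [ lambda ] = [ b ]

Solving the linear system:
  x*      = (1.3913, 0.6087, -0.971)
  lambda* = (-2.4783)
  f(x*)   = 0.5362

x* = (1.3913, 0.6087, -0.971), lambda* = (-2.4783)


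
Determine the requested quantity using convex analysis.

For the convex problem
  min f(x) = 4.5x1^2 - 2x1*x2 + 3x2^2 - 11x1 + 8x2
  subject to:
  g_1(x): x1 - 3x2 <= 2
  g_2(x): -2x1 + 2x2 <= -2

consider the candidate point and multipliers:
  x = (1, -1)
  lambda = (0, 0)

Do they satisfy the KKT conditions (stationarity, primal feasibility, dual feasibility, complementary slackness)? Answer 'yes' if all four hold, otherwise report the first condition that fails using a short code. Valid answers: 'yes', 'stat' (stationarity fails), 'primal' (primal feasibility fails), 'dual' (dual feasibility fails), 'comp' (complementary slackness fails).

Gradient of f: grad f(x) = Q x + c = (0, 0)
Constraint values g_i(x) = a_i^T x - b_i:
  g_1((1, -1)) = 2
  g_2((1, -1)) = -2
Stationarity residual: grad f(x) + sum_i lambda_i a_i = (0, 0)
  -> stationarity OK
Primal feasibility (all g_i <= 0): FAILS
Dual feasibility (all lambda_i >= 0): OK
Complementary slackness (lambda_i * g_i(x) = 0 for all i): OK

Verdict: the first failing condition is primal_feasibility -> primal.

primal


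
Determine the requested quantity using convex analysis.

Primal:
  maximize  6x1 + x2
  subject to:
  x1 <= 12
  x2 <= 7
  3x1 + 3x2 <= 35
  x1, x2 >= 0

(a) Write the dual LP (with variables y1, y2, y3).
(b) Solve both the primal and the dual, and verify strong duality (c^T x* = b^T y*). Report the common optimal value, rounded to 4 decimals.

The standard primal-dual pair for 'max c^T x s.t. A x <= b, x >= 0' is:
  Dual:  min b^T y  s.t.  A^T y >= c,  y >= 0.

So the dual LP is:
  minimize  12y1 + 7y2 + 35y3
  subject to:
    y1 + 3y3 >= 6
    y2 + 3y3 >= 1
    y1, y2, y3 >= 0

Solving the primal: x* = (11.6667, 0).
  primal value c^T x* = 70.
Solving the dual: y* = (0, 0, 2).
  dual value b^T y* = 70.
Strong duality: c^T x* = b^T y*. Confirmed.

70


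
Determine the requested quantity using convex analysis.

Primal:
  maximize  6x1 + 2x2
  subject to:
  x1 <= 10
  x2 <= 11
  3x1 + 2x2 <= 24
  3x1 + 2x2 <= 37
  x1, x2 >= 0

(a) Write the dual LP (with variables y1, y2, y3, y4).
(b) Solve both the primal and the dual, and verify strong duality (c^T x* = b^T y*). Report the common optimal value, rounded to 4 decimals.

The standard primal-dual pair for 'max c^T x s.t. A x <= b, x >= 0' is:
  Dual:  min b^T y  s.t.  A^T y >= c,  y >= 0.

So the dual LP is:
  minimize  10y1 + 11y2 + 24y3 + 37y4
  subject to:
    y1 + 3y3 + 3y4 >= 6
    y2 + 2y3 + 2y4 >= 2
    y1, y2, y3, y4 >= 0

Solving the primal: x* = (8, 0).
  primal value c^T x* = 48.
Solving the dual: y* = (0, 0, 2, 0).
  dual value b^T y* = 48.
Strong duality: c^T x* = b^T y*. Confirmed.

48


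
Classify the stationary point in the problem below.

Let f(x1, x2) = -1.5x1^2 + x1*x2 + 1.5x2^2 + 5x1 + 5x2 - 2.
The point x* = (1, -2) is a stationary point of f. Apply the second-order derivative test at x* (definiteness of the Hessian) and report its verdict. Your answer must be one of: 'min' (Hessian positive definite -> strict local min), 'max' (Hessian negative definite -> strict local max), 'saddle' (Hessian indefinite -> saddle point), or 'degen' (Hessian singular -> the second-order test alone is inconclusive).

Compute the Hessian H = grad^2 f:
  H = [[-3, 1], [1, 3]]
Verify stationarity: grad f(x*) = H x* + g = (0, 0).
Eigenvalues of H: -3.1623, 3.1623.
Eigenvalues have mixed signs, so H is indefinite -> x* is a saddle point.

saddle


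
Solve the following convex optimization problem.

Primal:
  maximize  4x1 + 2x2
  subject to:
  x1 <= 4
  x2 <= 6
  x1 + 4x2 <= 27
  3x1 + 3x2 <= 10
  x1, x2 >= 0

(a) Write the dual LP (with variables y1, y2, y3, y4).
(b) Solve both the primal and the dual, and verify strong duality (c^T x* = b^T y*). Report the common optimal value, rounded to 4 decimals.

The standard primal-dual pair for 'max c^T x s.t. A x <= b, x >= 0' is:
  Dual:  min b^T y  s.t.  A^T y >= c,  y >= 0.

So the dual LP is:
  minimize  4y1 + 6y2 + 27y3 + 10y4
  subject to:
    y1 + y3 + 3y4 >= 4
    y2 + 4y3 + 3y4 >= 2
    y1, y2, y3, y4 >= 0

Solving the primal: x* = (3.3333, 0).
  primal value c^T x* = 13.3333.
Solving the dual: y* = (0, 0, 0, 1.3333).
  dual value b^T y* = 13.3333.
Strong duality: c^T x* = b^T y*. Confirmed.

13.3333


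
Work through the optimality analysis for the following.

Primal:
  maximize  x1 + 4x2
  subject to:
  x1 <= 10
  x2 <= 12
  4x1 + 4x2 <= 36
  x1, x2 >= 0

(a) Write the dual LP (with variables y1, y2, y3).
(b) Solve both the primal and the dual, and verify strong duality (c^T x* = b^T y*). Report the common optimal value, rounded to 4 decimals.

The standard primal-dual pair for 'max c^T x s.t. A x <= b, x >= 0' is:
  Dual:  min b^T y  s.t.  A^T y >= c,  y >= 0.

So the dual LP is:
  minimize  10y1 + 12y2 + 36y3
  subject to:
    y1 + 4y3 >= 1
    y2 + 4y3 >= 4
    y1, y2, y3 >= 0

Solving the primal: x* = (0, 9).
  primal value c^T x* = 36.
Solving the dual: y* = (0, 0, 1).
  dual value b^T y* = 36.
Strong duality: c^T x* = b^T y*. Confirmed.

36


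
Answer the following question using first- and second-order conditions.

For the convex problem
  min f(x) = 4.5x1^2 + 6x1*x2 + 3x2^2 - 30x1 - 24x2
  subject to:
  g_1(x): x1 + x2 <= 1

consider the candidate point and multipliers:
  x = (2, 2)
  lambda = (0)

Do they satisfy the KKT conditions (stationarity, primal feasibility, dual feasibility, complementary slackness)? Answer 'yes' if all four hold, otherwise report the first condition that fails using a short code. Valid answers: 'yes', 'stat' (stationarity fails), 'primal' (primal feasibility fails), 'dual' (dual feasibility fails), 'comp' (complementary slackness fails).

Gradient of f: grad f(x) = Q x + c = (0, 0)
Constraint values g_i(x) = a_i^T x - b_i:
  g_1((2, 2)) = 3
Stationarity residual: grad f(x) + sum_i lambda_i a_i = (0, 0)
  -> stationarity OK
Primal feasibility (all g_i <= 0): FAILS
Dual feasibility (all lambda_i >= 0): OK
Complementary slackness (lambda_i * g_i(x) = 0 for all i): OK

Verdict: the first failing condition is primal_feasibility -> primal.

primal


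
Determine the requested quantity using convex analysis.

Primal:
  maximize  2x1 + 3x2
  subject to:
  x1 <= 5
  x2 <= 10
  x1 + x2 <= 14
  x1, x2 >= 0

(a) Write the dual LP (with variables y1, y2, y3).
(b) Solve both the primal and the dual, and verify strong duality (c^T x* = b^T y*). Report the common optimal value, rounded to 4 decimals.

The standard primal-dual pair for 'max c^T x s.t. A x <= b, x >= 0' is:
  Dual:  min b^T y  s.t.  A^T y >= c,  y >= 0.

So the dual LP is:
  minimize  5y1 + 10y2 + 14y3
  subject to:
    y1 + y3 >= 2
    y2 + y3 >= 3
    y1, y2, y3 >= 0

Solving the primal: x* = (4, 10).
  primal value c^T x* = 38.
Solving the dual: y* = (0, 1, 2).
  dual value b^T y* = 38.
Strong duality: c^T x* = b^T y*. Confirmed.

38


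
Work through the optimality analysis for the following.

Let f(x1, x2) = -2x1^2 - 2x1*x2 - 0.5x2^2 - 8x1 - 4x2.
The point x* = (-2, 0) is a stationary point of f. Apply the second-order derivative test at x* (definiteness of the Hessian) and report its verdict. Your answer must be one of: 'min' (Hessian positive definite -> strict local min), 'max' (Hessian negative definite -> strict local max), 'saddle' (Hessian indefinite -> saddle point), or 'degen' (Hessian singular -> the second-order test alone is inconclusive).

Compute the Hessian H = grad^2 f:
  H = [[-4, -2], [-2, -1]]
Verify stationarity: grad f(x*) = H x* + g = (0, 0).
Eigenvalues of H: -5, 0.
H has a zero eigenvalue (singular; negative semidefinite but not definite), so H is neither positive definite, negative definite, nor indefinite. The second-order test alone is inconclusive -> degen.
(Indeed, f is constant along the null direction of H through x*, so x* is not a strict local extremum.)

degen


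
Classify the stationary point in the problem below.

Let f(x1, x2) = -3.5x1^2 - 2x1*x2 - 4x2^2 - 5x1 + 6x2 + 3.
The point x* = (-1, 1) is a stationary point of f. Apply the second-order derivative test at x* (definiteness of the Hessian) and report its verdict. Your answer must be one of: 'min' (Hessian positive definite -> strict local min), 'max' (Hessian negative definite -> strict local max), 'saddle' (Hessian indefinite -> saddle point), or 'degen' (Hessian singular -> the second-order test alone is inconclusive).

Compute the Hessian H = grad^2 f:
  H = [[-7, -2], [-2, -8]]
Verify stationarity: grad f(x*) = H x* + g = (0, 0).
Eigenvalues of H: -9.5616, -5.4384.
Both eigenvalues < 0, so H is negative definite -> x* is a strict local max.

max


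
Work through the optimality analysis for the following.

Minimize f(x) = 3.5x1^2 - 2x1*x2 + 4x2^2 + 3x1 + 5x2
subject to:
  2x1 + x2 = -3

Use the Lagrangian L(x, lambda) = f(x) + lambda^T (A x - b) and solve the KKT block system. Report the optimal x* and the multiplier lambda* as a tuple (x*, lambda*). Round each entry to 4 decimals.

Form the Lagrangian:
  L(x, lambda) = (1/2) x^T Q x + c^T x + lambda^T (A x - b)
Stationarity (grad_x L = 0): Q x + c + A^T lambda = 0.
Primal feasibility: A x = b.

This gives the KKT block system:
  [ Q   A^T ] [ x     ]   [-c ]
  [ A    0  ] [ lambda ] = [ b ]

Solving the linear system:
  x*      = (-1, -1)
  lambda* = (1)
  f(x*)   = -2.5

x* = (-1, -1), lambda* = (1)


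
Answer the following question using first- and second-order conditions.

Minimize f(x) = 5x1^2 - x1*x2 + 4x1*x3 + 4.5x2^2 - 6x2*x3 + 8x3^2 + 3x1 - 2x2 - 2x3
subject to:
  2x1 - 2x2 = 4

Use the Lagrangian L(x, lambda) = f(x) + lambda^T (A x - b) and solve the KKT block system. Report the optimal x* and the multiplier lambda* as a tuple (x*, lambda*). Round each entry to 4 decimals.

Form the Lagrangian:
  L(x, lambda) = (1/2) x^T Q x + c^T x + lambda^T (A x - b)
Stationarity (grad_x L = 0): Q x + c + A^T lambda = 0.
Primal feasibility: A x = b.

This gives the KKT block system:
  [ Q   A^T ] [ x     ]   [-c ]
  [ A    0  ] [ lambda ] = [ b ]

Solving the linear system:
  x*      = (0.8209, -1.1791, -0.5224)
  lambda* = (-5.1493)
  f(x*)   = 13.2313

x* = (0.8209, -1.1791, -0.5224), lambda* = (-5.1493)


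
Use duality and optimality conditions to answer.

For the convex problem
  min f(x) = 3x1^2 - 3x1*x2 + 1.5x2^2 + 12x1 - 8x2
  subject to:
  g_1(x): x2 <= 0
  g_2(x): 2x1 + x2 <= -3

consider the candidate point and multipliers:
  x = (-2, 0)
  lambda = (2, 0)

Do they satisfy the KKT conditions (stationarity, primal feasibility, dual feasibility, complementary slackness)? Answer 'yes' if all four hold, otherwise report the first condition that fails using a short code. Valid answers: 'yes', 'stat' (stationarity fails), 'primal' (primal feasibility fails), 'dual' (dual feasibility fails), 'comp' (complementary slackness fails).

Gradient of f: grad f(x) = Q x + c = (0, -2)
Constraint values g_i(x) = a_i^T x - b_i:
  g_1((-2, 0)) = 0
  g_2((-2, 0)) = -1
Stationarity residual: grad f(x) + sum_i lambda_i a_i = (0, 0)
  -> stationarity OK
Primal feasibility (all g_i <= 0): OK
Dual feasibility (all lambda_i >= 0): OK
Complementary slackness (lambda_i * g_i(x) = 0 for all i): OK

Verdict: yes, KKT holds.

yes


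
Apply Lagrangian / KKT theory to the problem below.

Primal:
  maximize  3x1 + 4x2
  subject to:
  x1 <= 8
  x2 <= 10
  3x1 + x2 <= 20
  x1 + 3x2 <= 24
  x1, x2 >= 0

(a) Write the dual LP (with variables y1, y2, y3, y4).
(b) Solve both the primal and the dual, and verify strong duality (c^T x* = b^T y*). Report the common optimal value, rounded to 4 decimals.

The standard primal-dual pair for 'max c^T x s.t. A x <= b, x >= 0' is:
  Dual:  min b^T y  s.t.  A^T y >= c,  y >= 0.

So the dual LP is:
  minimize  8y1 + 10y2 + 20y3 + 24y4
  subject to:
    y1 + 3y3 + y4 >= 3
    y2 + y3 + 3y4 >= 4
    y1, y2, y3, y4 >= 0

Solving the primal: x* = (4.5, 6.5).
  primal value c^T x* = 39.5.
Solving the dual: y* = (0, 0, 0.625, 1.125).
  dual value b^T y* = 39.5.
Strong duality: c^T x* = b^T y*. Confirmed.

39.5


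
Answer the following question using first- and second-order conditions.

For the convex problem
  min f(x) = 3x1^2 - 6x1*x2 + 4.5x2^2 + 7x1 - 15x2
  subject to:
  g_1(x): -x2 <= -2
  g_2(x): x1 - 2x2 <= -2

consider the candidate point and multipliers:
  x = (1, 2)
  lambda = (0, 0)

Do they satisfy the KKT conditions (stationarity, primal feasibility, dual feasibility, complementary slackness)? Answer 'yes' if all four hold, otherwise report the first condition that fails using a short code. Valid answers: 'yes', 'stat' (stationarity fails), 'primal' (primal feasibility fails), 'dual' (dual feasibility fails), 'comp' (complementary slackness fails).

Gradient of f: grad f(x) = Q x + c = (1, -3)
Constraint values g_i(x) = a_i^T x - b_i:
  g_1((1, 2)) = 0
  g_2((1, 2)) = -1
Stationarity residual: grad f(x) + sum_i lambda_i a_i = (1, -3)
  -> stationarity FAILS
Primal feasibility (all g_i <= 0): OK
Dual feasibility (all lambda_i >= 0): OK
Complementary slackness (lambda_i * g_i(x) = 0 for all i): OK

Verdict: the first failing condition is stationarity -> stat.

stat


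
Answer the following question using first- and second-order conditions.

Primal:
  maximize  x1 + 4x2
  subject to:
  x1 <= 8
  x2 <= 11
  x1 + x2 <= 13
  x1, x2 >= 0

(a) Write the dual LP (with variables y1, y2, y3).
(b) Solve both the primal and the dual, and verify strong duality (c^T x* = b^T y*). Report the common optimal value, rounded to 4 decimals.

The standard primal-dual pair for 'max c^T x s.t. A x <= b, x >= 0' is:
  Dual:  min b^T y  s.t.  A^T y >= c,  y >= 0.

So the dual LP is:
  minimize  8y1 + 11y2 + 13y3
  subject to:
    y1 + y3 >= 1
    y2 + y3 >= 4
    y1, y2, y3 >= 0

Solving the primal: x* = (2, 11).
  primal value c^T x* = 46.
Solving the dual: y* = (0, 3, 1).
  dual value b^T y* = 46.
Strong duality: c^T x* = b^T y*. Confirmed.

46


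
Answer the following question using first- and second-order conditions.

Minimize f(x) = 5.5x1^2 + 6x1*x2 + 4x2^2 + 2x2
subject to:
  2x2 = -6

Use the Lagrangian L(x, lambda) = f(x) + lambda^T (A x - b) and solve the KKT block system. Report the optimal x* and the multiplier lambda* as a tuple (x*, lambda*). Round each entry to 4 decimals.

Form the Lagrangian:
  L(x, lambda) = (1/2) x^T Q x + c^T x + lambda^T (A x - b)
Stationarity (grad_x L = 0): Q x + c + A^T lambda = 0.
Primal feasibility: A x = b.

This gives the KKT block system:
  [ Q   A^T ] [ x     ]   [-c ]
  [ A    0  ] [ lambda ] = [ b ]

Solving the linear system:
  x*      = (1.6364, -3)
  lambda* = (6.0909)
  f(x*)   = 15.2727

x* = (1.6364, -3), lambda* = (6.0909)


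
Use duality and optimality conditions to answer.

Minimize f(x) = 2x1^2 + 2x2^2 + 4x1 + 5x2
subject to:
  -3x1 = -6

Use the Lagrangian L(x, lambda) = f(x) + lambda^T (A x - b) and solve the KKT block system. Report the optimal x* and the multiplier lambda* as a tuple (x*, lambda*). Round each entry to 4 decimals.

Form the Lagrangian:
  L(x, lambda) = (1/2) x^T Q x + c^T x + lambda^T (A x - b)
Stationarity (grad_x L = 0): Q x + c + A^T lambda = 0.
Primal feasibility: A x = b.

This gives the KKT block system:
  [ Q   A^T ] [ x     ]   [-c ]
  [ A    0  ] [ lambda ] = [ b ]

Solving the linear system:
  x*      = (2, -1.25)
  lambda* = (4)
  f(x*)   = 12.875

x* = (2, -1.25), lambda* = (4)


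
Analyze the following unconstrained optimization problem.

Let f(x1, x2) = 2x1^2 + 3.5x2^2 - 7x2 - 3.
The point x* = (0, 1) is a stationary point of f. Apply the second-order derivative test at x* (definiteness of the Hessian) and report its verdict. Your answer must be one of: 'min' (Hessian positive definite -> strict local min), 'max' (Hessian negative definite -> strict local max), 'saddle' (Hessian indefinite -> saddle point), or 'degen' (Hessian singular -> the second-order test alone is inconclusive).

Compute the Hessian H = grad^2 f:
  H = [[4, 0], [0, 7]]
Verify stationarity: grad f(x*) = H x* + g = (0, 0).
Eigenvalues of H: 4, 7.
Both eigenvalues > 0, so H is positive definite -> x* is a strict local min.

min


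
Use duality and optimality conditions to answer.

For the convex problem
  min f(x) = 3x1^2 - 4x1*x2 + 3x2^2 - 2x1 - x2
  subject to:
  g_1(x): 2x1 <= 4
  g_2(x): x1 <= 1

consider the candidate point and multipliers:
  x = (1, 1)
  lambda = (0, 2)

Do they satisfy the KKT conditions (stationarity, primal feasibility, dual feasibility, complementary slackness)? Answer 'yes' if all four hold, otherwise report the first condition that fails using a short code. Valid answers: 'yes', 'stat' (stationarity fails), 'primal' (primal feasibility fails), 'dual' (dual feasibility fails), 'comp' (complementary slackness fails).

Gradient of f: grad f(x) = Q x + c = (0, 1)
Constraint values g_i(x) = a_i^T x - b_i:
  g_1((1, 1)) = -2
  g_2((1, 1)) = 0
Stationarity residual: grad f(x) + sum_i lambda_i a_i = (2, 1)
  -> stationarity FAILS
Primal feasibility (all g_i <= 0): OK
Dual feasibility (all lambda_i >= 0): OK
Complementary slackness (lambda_i * g_i(x) = 0 for all i): OK

Verdict: the first failing condition is stationarity -> stat.

stat


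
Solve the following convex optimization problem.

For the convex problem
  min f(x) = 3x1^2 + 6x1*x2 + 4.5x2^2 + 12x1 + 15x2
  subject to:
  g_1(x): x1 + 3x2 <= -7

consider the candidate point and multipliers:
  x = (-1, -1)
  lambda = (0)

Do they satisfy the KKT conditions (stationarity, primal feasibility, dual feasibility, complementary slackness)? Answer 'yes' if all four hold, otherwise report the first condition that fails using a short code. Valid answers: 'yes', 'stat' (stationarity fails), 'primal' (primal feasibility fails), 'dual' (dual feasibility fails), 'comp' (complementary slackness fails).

Gradient of f: grad f(x) = Q x + c = (0, 0)
Constraint values g_i(x) = a_i^T x - b_i:
  g_1((-1, -1)) = 3
Stationarity residual: grad f(x) + sum_i lambda_i a_i = (0, 0)
  -> stationarity OK
Primal feasibility (all g_i <= 0): FAILS
Dual feasibility (all lambda_i >= 0): OK
Complementary slackness (lambda_i * g_i(x) = 0 for all i): OK

Verdict: the first failing condition is primal_feasibility -> primal.

primal


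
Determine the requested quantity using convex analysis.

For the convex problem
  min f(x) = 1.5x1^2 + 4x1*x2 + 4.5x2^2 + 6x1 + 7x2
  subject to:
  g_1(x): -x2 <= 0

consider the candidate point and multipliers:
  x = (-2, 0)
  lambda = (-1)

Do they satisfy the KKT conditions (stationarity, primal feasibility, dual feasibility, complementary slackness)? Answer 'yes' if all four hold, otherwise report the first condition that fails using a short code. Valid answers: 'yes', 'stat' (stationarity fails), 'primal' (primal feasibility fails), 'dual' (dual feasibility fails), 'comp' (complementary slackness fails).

Gradient of f: grad f(x) = Q x + c = (0, -1)
Constraint values g_i(x) = a_i^T x - b_i:
  g_1((-2, 0)) = 0
Stationarity residual: grad f(x) + sum_i lambda_i a_i = (0, 0)
  -> stationarity OK
Primal feasibility (all g_i <= 0): OK
Dual feasibility (all lambda_i >= 0): FAILS
Complementary slackness (lambda_i * g_i(x) = 0 for all i): OK

Verdict: the first failing condition is dual_feasibility -> dual.

dual


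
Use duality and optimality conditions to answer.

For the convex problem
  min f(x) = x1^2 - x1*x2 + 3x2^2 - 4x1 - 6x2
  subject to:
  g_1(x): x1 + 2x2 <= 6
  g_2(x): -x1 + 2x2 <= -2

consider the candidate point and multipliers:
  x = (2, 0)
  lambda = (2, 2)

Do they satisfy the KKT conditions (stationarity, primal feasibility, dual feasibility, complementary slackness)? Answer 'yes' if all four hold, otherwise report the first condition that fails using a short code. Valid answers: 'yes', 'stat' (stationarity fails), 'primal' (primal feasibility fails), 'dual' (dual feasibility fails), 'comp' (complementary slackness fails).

Gradient of f: grad f(x) = Q x + c = (0, -8)
Constraint values g_i(x) = a_i^T x - b_i:
  g_1((2, 0)) = -4
  g_2((2, 0)) = 0
Stationarity residual: grad f(x) + sum_i lambda_i a_i = (0, 0)
  -> stationarity OK
Primal feasibility (all g_i <= 0): OK
Dual feasibility (all lambda_i >= 0): OK
Complementary slackness (lambda_i * g_i(x) = 0 for all i): FAILS

Verdict: the first failing condition is complementary_slackness -> comp.

comp


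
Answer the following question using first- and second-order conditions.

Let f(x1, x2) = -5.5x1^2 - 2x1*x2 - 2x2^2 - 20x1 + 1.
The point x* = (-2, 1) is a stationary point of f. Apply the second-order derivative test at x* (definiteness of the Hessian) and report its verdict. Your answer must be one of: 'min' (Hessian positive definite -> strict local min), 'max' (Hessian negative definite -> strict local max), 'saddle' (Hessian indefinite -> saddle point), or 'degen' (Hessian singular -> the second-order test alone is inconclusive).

Compute the Hessian H = grad^2 f:
  H = [[-11, -2], [-2, -4]]
Verify stationarity: grad f(x*) = H x* + g = (0, 0).
Eigenvalues of H: -11.5311, -3.4689.
Both eigenvalues < 0, so H is negative definite -> x* is a strict local max.

max


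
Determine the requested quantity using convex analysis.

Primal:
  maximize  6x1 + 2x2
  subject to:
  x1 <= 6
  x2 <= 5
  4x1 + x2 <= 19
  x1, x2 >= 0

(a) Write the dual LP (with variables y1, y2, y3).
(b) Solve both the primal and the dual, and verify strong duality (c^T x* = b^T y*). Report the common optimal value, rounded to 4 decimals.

The standard primal-dual pair for 'max c^T x s.t. A x <= b, x >= 0' is:
  Dual:  min b^T y  s.t.  A^T y >= c,  y >= 0.

So the dual LP is:
  minimize  6y1 + 5y2 + 19y3
  subject to:
    y1 + 4y3 >= 6
    y2 + y3 >= 2
    y1, y2, y3 >= 0

Solving the primal: x* = (3.5, 5).
  primal value c^T x* = 31.
Solving the dual: y* = (0, 0.5, 1.5).
  dual value b^T y* = 31.
Strong duality: c^T x* = b^T y*. Confirmed.

31


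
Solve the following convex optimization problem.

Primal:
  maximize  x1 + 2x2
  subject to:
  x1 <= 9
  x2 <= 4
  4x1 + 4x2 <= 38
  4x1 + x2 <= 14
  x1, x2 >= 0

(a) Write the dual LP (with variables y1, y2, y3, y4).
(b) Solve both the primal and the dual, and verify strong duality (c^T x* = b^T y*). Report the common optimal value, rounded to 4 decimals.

The standard primal-dual pair for 'max c^T x s.t. A x <= b, x >= 0' is:
  Dual:  min b^T y  s.t.  A^T y >= c,  y >= 0.

So the dual LP is:
  minimize  9y1 + 4y2 + 38y3 + 14y4
  subject to:
    y1 + 4y3 + 4y4 >= 1
    y2 + 4y3 + y4 >= 2
    y1, y2, y3, y4 >= 0

Solving the primal: x* = (2.5, 4).
  primal value c^T x* = 10.5.
Solving the dual: y* = (0, 1.75, 0, 0.25).
  dual value b^T y* = 10.5.
Strong duality: c^T x* = b^T y*. Confirmed.

10.5
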